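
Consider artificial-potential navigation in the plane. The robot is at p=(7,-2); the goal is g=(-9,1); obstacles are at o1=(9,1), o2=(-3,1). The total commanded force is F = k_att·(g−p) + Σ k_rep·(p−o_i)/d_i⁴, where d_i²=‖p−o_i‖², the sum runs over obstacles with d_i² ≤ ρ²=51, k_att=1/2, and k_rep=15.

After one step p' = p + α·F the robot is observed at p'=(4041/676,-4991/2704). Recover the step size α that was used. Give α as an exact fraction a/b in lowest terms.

F_att = 1/2·(g−p) = 1/2·(-16,3) = (-8.0000,1.5000)
o1: d²=13 ≤ ρ²=51; F_rep = 15·(-2,-3)/13² = (-0.1775,-0.2663)
o2: d²=109 > ρ²=51 → inactive
F = F_att + ΣF_rep = (-8.1775,1.2337)
Δp = p'−p = (-1.0222,0.1542); α = Δx/Fx = (-691/676) / (-1382/169) = 1/8
check: Δy/Fy = (417/2704) / (417/338) = 1/8 ✓

α = 1/8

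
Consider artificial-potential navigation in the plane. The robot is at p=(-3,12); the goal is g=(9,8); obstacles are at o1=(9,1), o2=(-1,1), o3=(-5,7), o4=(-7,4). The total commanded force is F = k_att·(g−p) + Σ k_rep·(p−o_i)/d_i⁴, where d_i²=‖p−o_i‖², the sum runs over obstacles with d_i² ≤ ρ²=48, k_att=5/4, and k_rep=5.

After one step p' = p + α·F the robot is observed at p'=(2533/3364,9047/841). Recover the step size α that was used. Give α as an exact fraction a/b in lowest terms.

α = 1/4

F_att = 5/4·(g−p) = 5/4·(12,-4) = (15.0000,-5.0000)
o1: d²=265 > ρ²=48 → inactive
o2: d²=125 > ρ²=48 → inactive
o3: d²=29 ≤ ρ²=48; F_rep = 5·(2,5)/29² = (0.0119,0.0297)
o4: d²=80 > ρ²=48 → inactive
F = F_att + ΣF_rep = (15.0119,-4.9703)
Δp = p'−p = (3.7530,-1.2426); α = Δx/Fx = (12625/3364) / (12625/841) = 1/4
check: Δy/Fy = (-1045/841) / (-4180/841) = 1/4 ✓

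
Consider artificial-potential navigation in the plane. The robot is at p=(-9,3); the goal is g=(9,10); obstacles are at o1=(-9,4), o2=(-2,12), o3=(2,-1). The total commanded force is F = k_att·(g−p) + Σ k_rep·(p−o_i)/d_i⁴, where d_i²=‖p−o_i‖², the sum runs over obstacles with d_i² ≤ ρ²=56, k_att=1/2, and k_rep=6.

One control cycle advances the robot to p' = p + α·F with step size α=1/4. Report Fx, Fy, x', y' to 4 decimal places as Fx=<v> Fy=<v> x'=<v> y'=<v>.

Fx=9.0000 Fy=-2.5000 x'=-6.7500 y'=2.3750

F_att = 1/2·(g−p) = 1/2·(18,7) = (9.0000,3.5000)
o1: d²=1 ≤ ρ²=56; F_rep = 6·(0,-1)/1² = (0.0000,-6.0000)
o2: d²=130 > ρ²=56 → inactive
o3: d²=137 > ρ²=56 → inactive
F = F_att + ΣF_rep = (9.0000,-2.5000)
p' = p + 1/4·F = (-6.7500,2.3750)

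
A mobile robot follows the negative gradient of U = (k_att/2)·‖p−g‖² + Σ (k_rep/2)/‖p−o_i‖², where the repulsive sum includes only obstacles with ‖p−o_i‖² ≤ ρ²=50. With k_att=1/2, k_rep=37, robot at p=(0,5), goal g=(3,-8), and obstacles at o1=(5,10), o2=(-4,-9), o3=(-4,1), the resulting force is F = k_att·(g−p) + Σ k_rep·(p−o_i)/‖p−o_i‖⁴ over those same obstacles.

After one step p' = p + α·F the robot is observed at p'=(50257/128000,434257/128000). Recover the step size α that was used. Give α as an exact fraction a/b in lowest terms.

α = 1/4

F_att = 1/2·(g−p) = 1/2·(3,-13) = (1.5000,-6.5000)
o1: d²=50 ≤ ρ²=50; F_rep = 37·(-5,-5)/50² = (-0.0740,-0.0740)
o2: d²=212 > ρ²=50 → inactive
o3: d²=32 ≤ ρ²=50; F_rep = 37·(4,4)/32² = (0.1445,0.1445)
F = F_att + ΣF_rep = (1.5705,-6.4295)
Δp = p'−p = (0.3926,-1.6074); α = Δx/Fx = (50257/128000) / (50257/32000) = 1/4
check: Δy/Fy = (-205743/128000) / (-205743/32000) = 1/4 ✓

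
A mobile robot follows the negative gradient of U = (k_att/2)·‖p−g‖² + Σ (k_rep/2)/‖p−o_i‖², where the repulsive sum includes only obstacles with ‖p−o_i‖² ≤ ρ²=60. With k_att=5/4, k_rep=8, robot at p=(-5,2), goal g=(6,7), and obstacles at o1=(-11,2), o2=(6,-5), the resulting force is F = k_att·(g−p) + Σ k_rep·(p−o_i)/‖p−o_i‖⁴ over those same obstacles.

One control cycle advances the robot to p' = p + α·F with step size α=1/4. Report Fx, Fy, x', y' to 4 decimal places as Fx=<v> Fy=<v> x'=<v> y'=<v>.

Fx=13.7870 Fy=6.2500 x'=-1.5532 y'=3.5625

F_att = 5/4·(g−p) = 5/4·(11,5) = (13.7500,6.2500)
o1: d²=36 ≤ ρ²=60; F_rep = 8·(6,0)/36² = (0.0370,0.0000)
o2: d²=170 > ρ²=60 → inactive
F = F_att + ΣF_rep = (13.7870,6.2500)
p' = p + 1/4·F = (-1.5532,3.5625)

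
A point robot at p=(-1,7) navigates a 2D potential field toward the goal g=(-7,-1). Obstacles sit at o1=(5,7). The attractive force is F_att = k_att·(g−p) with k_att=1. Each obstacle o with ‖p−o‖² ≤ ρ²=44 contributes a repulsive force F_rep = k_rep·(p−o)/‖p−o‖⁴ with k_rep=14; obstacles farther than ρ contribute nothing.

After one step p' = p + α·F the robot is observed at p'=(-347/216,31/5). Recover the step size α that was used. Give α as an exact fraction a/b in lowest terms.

α = 1/10

F_att = 1·(g−p) = 1·(-6,-8) = (-6.0000,-8.0000)
o1: d²=36 ≤ ρ²=44; F_rep = 14·(-6,0)/36² = (-0.0648,0.0000)
F = F_att + ΣF_rep = (-6.0648,-8.0000)
Δp = p'−p = (-0.6065,-0.8000); α = Δx/Fx = (-131/216) / (-655/108) = 1/10
check: Δy/Fy = (-4/5) / (-8) = 1/10 ✓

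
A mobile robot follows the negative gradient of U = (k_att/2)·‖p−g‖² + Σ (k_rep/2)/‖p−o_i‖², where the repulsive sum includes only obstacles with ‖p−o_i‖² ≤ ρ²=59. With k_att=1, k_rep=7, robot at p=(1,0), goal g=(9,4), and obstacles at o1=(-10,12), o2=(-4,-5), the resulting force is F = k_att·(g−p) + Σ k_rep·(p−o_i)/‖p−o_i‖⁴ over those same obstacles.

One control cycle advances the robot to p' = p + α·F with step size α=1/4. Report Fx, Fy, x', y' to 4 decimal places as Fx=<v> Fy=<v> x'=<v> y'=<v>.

Fx=8.0140 Fy=4.0140 x'=3.0035 y'=1.0035

F_att = 1·(g−p) = 1·(8,4) = (8.0000,4.0000)
o1: d²=265 > ρ²=59 → inactive
o2: d²=50 ≤ ρ²=59; F_rep = 7·(5,5)/50² = (0.0140,0.0140)
F = F_att + ΣF_rep = (8.0140,4.0140)
p' = p + 1/4·F = (3.0035,1.0035)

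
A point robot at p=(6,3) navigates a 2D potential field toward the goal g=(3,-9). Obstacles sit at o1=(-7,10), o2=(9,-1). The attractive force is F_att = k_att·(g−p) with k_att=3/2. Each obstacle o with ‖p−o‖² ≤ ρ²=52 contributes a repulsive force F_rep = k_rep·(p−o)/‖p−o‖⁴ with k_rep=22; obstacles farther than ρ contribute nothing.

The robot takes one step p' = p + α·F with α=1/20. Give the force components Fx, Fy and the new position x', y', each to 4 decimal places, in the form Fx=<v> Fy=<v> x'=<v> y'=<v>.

F_att = 3/2·(g−p) = 3/2·(-3,-12) = (-4.5000,-18.0000)
o1: d²=218 > ρ²=52 → inactive
o2: d²=25 ≤ ρ²=52; F_rep = 22·(-3,4)/25² = (-0.1056,0.1408)
F = F_att + ΣF_rep = (-4.6056,-17.8592)
p' = p + 1/20·F = (5.7697,2.1070)

Fx=-4.6056 Fy=-17.8592 x'=5.7697 y'=2.1070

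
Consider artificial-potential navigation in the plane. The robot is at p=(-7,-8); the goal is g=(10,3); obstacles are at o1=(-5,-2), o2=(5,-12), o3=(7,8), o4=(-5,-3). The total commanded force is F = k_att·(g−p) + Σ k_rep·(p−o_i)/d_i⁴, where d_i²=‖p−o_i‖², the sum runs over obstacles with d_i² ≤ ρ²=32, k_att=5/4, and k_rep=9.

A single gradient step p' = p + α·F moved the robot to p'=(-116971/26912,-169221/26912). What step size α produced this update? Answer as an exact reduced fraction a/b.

α = 1/8

F_att = 5/4·(g−p) = 5/4·(17,11) = (21.2500,13.7500)
o1: d²=40 > ρ²=32 → inactive
o2: d²=160 > ρ²=32 → inactive
o3: d²=452 > ρ²=32 → inactive
o4: d²=29 ≤ ρ²=32; F_rep = 9·(-2,-5)/29² = (-0.0214,-0.0535)
F = F_att + ΣF_rep = (21.2286,13.6965)
Δp = p'−p = (2.6536,1.7121); α = Δx/Fx = (71413/26912) / (71413/3364) = 1/8
check: Δy/Fy = (46075/26912) / (46075/3364) = 1/8 ✓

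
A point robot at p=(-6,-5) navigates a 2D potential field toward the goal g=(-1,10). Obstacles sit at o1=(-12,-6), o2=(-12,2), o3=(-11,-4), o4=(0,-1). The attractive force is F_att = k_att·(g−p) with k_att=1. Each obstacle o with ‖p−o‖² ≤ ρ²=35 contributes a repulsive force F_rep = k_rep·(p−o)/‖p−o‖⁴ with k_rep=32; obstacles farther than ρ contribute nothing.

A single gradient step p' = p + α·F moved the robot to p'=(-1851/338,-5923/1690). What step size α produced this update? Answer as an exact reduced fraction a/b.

α = 1/10

F_att = 1·(g−p) = 1·(5,15) = (5.0000,15.0000)
o1: d²=37 > ρ²=35 → inactive
o2: d²=85 > ρ²=35 → inactive
o3: d²=26 ≤ ρ²=35; F_rep = 32·(5,-1)/26² = (0.2367,-0.0473)
o4: d²=52 > ρ²=35 → inactive
F = F_att + ΣF_rep = (5.2367,14.9527)
Δp = p'−p = (0.5237,1.4953); α = Δx/Fx = (177/338) / (885/169) = 1/10
check: Δy/Fy = (2527/1690) / (2527/169) = 1/10 ✓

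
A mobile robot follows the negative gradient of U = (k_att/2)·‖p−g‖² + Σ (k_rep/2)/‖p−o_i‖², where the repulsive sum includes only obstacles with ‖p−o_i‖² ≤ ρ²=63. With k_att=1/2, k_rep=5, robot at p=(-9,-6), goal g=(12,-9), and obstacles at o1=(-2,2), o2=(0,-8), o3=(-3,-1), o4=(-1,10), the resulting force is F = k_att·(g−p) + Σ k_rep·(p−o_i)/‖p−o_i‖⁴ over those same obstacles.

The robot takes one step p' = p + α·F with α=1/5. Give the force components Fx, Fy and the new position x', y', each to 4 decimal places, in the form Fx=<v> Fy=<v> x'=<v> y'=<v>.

Fx=10.4919 Fy=-1.5067 x'=-6.9016 y'=-6.3013

F_att = 1/2·(g−p) = 1/2·(21,-3) = (10.5000,-1.5000)
o1: d²=113 > ρ²=63 → inactive
o2: d²=85 > ρ²=63 → inactive
o3: d²=61 ≤ ρ²=63; F_rep = 5·(-6,-5)/61² = (-0.0081,-0.0067)
o4: d²=320 > ρ²=63 → inactive
F = F_att + ΣF_rep = (10.4919,-1.5067)
p' = p + 1/5·F = (-6.9016,-6.3013)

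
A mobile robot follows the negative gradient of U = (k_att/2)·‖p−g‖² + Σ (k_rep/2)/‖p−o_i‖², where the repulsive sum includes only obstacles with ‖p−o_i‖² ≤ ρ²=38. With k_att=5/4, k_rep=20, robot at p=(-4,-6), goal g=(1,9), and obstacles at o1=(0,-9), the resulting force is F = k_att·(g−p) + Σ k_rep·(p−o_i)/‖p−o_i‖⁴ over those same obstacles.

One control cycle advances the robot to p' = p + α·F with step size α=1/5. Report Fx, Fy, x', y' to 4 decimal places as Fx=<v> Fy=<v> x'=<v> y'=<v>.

F_att = 5/4·(g−p) = 5/4·(5,15) = (6.2500,18.7500)
o1: d²=25 ≤ ρ²=38; F_rep = 20·(-4,3)/25² = (-0.1280,0.0960)
F = F_att + ΣF_rep = (6.1220,18.8460)
p' = p + 1/5·F = (-2.7756,-2.2308)

Fx=6.1220 Fy=18.8460 x'=-2.7756 y'=-2.2308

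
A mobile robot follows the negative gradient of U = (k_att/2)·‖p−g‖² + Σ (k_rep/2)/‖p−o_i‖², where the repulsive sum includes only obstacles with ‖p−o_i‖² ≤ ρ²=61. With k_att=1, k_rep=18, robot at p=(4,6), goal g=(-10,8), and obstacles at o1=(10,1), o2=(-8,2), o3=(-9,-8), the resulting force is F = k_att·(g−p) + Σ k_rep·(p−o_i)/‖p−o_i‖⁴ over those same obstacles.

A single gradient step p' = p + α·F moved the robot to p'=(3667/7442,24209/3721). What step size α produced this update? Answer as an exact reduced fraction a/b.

F_att = 1·(g−p) = 1·(-14,2) = (-14.0000,2.0000)
o1: d²=61 ≤ ρ²=61; F_rep = 18·(-6,5)/61² = (-0.0290,0.0242)
o2: d²=160 > ρ²=61 → inactive
o3: d²=365 > ρ²=61 → inactive
F = F_att + ΣF_rep = (-14.0290,2.0242)
Δp = p'−p = (-3.5073,0.5060); α = Δx/Fx = (-26101/7442) / (-52202/3721) = 1/4
check: Δy/Fy = (1883/3721) / (7532/3721) = 1/4 ✓

α = 1/4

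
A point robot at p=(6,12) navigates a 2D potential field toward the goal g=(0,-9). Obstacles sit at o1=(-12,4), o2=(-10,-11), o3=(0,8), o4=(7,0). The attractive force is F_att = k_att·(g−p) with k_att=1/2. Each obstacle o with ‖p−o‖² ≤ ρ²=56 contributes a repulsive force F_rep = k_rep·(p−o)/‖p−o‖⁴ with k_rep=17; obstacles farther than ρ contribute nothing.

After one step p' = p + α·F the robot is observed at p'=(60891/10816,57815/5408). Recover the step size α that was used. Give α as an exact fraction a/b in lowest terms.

α = 1/8

F_att = 1/2·(g−p) = 1/2·(-6,-21) = (-3.0000,-10.5000)
o1: d²=388 > ρ²=56 → inactive
o2: d²=785 > ρ²=56 → inactive
o3: d²=52 ≤ ρ²=56; F_rep = 17·(6,4)/52² = (0.0377,0.0251)
o4: d²=145 > ρ²=56 → inactive
F = F_att + ΣF_rep = (-2.9623,-10.4749)
Δp = p'−p = (-0.3703,-1.3094); α = Δx/Fx = (-4005/10816) / (-4005/1352) = 1/8
check: Δy/Fy = (-7081/5408) / (-7081/676) = 1/8 ✓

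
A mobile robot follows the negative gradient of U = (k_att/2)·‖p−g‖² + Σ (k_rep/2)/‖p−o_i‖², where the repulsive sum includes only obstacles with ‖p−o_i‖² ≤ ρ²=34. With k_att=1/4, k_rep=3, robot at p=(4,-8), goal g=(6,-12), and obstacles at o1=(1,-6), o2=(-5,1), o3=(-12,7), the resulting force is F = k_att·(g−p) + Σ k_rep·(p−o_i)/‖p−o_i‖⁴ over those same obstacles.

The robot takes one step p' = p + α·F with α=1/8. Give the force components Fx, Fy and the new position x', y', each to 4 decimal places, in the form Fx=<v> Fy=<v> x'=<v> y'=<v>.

Fx=0.5533 Fy=-1.0355 x'=4.0692 y'=-8.1294

F_att = 1/4·(g−p) = 1/4·(2,-4) = (0.5000,-1.0000)
o1: d²=13 ≤ ρ²=34; F_rep = 3·(3,-2)/13² = (0.0533,-0.0355)
o2: d²=162 > ρ²=34 → inactive
o3: d²=481 > ρ²=34 → inactive
F = F_att + ΣF_rep = (0.5533,-1.0355)
p' = p + 1/8·F = (4.0692,-8.1294)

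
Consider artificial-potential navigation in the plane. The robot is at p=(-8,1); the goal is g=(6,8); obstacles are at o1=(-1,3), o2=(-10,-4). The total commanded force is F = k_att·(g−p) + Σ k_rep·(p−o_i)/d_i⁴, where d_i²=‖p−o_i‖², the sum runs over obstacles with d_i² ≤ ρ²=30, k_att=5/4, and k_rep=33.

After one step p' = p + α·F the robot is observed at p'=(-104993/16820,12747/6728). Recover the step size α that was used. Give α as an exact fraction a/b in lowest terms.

α = 1/10

F_att = 5/4·(g−p) = 5/4·(14,7) = (17.5000,8.7500)
o1: d²=53 > ρ²=30 → inactive
o2: d²=29 ≤ ρ²=30; F_rep = 33·(2,5)/29² = (0.0785,0.1962)
F = F_att + ΣF_rep = (17.5785,8.9462)
Δp = p'−p = (1.7578,0.8946); α = Δx/Fx = (29567/16820) / (29567/1682) = 1/10
check: Δy/Fy = (6019/6728) / (30095/3364) = 1/10 ✓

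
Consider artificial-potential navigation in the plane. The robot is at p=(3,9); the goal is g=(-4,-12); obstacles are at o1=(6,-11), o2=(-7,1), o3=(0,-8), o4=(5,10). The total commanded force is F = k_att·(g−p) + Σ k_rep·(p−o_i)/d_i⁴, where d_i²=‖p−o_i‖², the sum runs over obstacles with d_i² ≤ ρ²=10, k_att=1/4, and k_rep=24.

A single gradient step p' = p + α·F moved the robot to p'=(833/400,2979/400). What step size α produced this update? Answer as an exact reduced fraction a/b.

α = 1/4

F_att = 1/4·(g−p) = 1/4·(-7,-21) = (-1.7500,-5.2500)
o1: d²=409 > ρ²=10 → inactive
o2: d²=164 > ρ²=10 → inactive
o3: d²=298 > ρ²=10 → inactive
o4: d²=5 ≤ ρ²=10; F_rep = 24·(-2,-1)/5² = (-1.9200,-0.9600)
F = F_att + ΣF_rep = (-3.6700,-6.2100)
Δp = p'−p = (-0.9175,-1.5525); α = Δx/Fx = (-367/400) / (-367/100) = 1/4
check: Δy/Fy = (-621/400) / (-621/100) = 1/4 ✓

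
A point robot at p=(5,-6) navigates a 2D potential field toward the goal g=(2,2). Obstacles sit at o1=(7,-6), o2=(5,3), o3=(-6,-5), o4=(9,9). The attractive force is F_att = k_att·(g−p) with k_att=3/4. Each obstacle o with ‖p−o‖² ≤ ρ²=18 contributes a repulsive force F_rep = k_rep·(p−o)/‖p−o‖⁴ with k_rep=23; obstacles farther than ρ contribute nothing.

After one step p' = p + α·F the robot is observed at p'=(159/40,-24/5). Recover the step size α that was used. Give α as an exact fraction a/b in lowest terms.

F_att = 3/4·(g−p) = 3/4·(-3,8) = (-2.2500,6.0000)
o1: d²=4 ≤ ρ²=18; F_rep = 23·(-2,0)/4² = (-2.8750,0.0000)
o2: d²=81 > ρ²=18 → inactive
o3: d²=122 > ρ²=18 → inactive
o4: d²=241 > ρ²=18 → inactive
F = F_att + ΣF_rep = (-5.1250,6.0000)
Δp = p'−p = (-1.0250,1.2000); α = Δx/Fx = (-41/40) / (-41/8) = 1/5
check: Δy/Fy = (6/5) / (6) = 1/5 ✓

α = 1/5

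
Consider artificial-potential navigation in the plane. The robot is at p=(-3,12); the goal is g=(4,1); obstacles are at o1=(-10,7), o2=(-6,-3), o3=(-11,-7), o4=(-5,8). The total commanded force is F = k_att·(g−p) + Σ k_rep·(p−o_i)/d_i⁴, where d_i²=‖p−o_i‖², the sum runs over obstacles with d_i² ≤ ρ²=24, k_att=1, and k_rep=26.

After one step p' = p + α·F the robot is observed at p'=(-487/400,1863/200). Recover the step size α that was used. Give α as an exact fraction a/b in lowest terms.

F_att = 1·(g−p) = 1·(7,-11) = (7.0000,-11.0000)
o1: d²=74 > ρ²=24 → inactive
o2: d²=234 > ρ²=24 → inactive
o3: d²=425 > ρ²=24 → inactive
o4: d²=20 ≤ ρ²=24; F_rep = 26·(2,4)/20² = (0.1300,0.2600)
F = F_att + ΣF_rep = (7.1300,-10.7400)
Δp = p'−p = (1.7825,-2.6850); α = Δx/Fx = (713/400) / (713/100) = 1/4
check: Δy/Fy = (-537/200) / (-537/50) = 1/4 ✓

α = 1/4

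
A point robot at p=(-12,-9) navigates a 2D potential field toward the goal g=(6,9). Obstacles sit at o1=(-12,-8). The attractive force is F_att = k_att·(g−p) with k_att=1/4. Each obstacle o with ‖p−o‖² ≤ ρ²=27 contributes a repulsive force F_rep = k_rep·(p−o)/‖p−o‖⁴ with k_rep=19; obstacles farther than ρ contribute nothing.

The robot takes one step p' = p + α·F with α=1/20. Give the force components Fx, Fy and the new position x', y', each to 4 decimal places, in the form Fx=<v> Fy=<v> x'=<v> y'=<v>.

Fx=4.5000 Fy=-14.5000 x'=-11.7750 y'=-9.7250

F_att = 1/4·(g−p) = 1/4·(18,18) = (4.5000,4.5000)
o1: d²=1 ≤ ρ²=27; F_rep = 19·(0,-1)/1² = (0.0000,-19.0000)
F = F_att + ΣF_rep = (4.5000,-14.5000)
p' = p + 1/20·F = (-11.7750,-9.7250)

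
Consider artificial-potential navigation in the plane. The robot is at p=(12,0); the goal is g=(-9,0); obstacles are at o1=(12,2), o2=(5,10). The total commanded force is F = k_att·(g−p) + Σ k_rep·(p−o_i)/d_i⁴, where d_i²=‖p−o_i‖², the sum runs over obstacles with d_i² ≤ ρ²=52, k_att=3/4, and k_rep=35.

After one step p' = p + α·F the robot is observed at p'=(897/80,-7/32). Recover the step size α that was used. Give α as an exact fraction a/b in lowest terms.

F_att = 3/4·(g−p) = 3/4·(-21,0) = (-15.7500,0.0000)
o1: d²=4 ≤ ρ²=52; F_rep = 35·(0,-2)/4² = (0.0000,-4.3750)
o2: d²=149 > ρ²=52 → inactive
F = F_att + ΣF_rep = (-15.7500,-4.3750)
Δp = p'−p = (-0.7875,-0.2188); α = Δx/Fx = (-63/80) / (-63/4) = 1/20
check: Δy/Fy = (-7/32) / (-35/8) = 1/20 ✓

α = 1/20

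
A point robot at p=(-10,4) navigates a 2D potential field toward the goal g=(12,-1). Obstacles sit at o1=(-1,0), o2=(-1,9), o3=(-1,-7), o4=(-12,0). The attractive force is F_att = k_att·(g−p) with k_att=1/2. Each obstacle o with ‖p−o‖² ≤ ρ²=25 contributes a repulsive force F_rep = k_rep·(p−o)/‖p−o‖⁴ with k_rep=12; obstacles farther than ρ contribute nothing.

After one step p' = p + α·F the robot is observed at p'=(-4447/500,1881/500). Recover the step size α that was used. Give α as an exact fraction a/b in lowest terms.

F_att = 1/2·(g−p) = 1/2·(22,-5) = (11.0000,-2.5000)
o1: d²=97 > ρ²=25 → inactive
o2: d²=106 > ρ²=25 → inactive
o3: d²=202 > ρ²=25 → inactive
o4: d²=20 ≤ ρ²=25; F_rep = 12·(2,4)/20² = (0.0600,0.1200)
F = F_att + ΣF_rep = (11.0600,-2.3800)
Δp = p'−p = (1.1060,-0.2380); α = Δx/Fx = (553/500) / (553/50) = 1/10
check: Δy/Fy = (-119/500) / (-119/50) = 1/10 ✓

α = 1/10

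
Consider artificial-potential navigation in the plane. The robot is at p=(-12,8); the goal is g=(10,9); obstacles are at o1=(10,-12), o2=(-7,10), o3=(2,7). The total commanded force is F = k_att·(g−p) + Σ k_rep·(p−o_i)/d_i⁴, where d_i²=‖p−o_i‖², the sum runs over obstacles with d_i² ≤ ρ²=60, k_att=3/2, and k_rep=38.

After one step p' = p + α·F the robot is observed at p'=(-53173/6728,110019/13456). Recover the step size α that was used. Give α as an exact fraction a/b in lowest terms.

F_att = 3/2·(g−p) = 3/2·(22,1) = (33.0000,1.5000)
o1: d²=884 > ρ²=60 → inactive
o2: d²=29 ≤ ρ²=60; F_rep = 38·(-5,-2)/29² = (-0.2259,-0.0904)
o3: d²=197 > ρ²=60 → inactive
F = F_att + ΣF_rep = (32.7741,1.4096)
Δp = p'−p = (4.0968,0.1762); α = Δx/Fx = (27563/6728) / (27563/841) = 1/8
check: Δy/Fy = (2371/13456) / (2371/1682) = 1/8 ✓

α = 1/8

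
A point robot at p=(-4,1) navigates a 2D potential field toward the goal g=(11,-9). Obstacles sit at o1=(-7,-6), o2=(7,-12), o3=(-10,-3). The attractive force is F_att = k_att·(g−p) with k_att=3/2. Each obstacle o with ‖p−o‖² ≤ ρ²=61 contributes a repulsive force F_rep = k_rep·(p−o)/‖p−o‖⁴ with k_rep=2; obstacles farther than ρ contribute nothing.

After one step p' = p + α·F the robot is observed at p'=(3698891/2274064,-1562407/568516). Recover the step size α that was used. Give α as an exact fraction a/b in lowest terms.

α = 1/4

F_att = 3/2·(g−p) = 3/2·(15,-10) = (22.5000,-15.0000)
o1: d²=58 ≤ ρ²=61; F_rep = 2·(3,7)/58² = (0.0018,0.0042)
o2: d²=290 > ρ²=61 → inactive
o3: d²=52 ≤ ρ²=61; F_rep = 2·(6,4)/52² = (0.0044,0.0030)
F = F_att + ΣF_rep = (22.5062,-14.9929)
Δp = p'−p = (5.6266,-3.7482); α = Δx/Fx = (12795147/2274064) / (12795147/568516) = 1/4
check: Δy/Fy = (-2130923/568516) / (-2130923/142129) = 1/4 ✓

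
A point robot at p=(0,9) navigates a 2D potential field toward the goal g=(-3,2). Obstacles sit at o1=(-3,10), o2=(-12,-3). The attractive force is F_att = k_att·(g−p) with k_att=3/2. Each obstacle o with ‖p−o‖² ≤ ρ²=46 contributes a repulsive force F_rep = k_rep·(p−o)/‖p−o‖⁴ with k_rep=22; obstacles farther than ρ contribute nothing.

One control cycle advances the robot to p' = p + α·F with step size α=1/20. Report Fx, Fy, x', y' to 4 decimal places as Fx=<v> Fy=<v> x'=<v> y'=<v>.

F_att = 3/2·(g−p) = 3/2·(-3,-7) = (-4.5000,-10.5000)
o1: d²=10 ≤ ρ²=46; F_rep = 22·(3,-1)/10² = (0.6600,-0.2200)
o2: d²=288 > ρ²=46 → inactive
F = F_att + ΣF_rep = (-3.8400,-10.7200)
p' = p + 1/20·F = (-0.1920,8.4640)

Fx=-3.8400 Fy=-10.7200 x'=-0.1920 y'=8.4640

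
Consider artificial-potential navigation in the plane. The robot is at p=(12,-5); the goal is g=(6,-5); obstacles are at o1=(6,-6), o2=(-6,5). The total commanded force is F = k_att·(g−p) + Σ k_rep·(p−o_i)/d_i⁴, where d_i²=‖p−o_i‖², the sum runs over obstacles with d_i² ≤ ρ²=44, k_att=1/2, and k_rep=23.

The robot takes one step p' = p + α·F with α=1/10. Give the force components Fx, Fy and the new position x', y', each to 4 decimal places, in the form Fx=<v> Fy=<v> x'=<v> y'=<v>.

Fx=-2.8992 Fy=0.0168 x'=11.7101 y'=-4.9983

F_att = 1/2·(g−p) = 1/2·(-6,0) = (-3.0000,0.0000)
o1: d²=37 ≤ ρ²=44; F_rep = 23·(6,1)/37² = (0.1008,0.0168)
o2: d²=424 > ρ²=44 → inactive
F = F_att + ΣF_rep = (-2.8992,0.0168)
p' = p + 1/10·F = (11.7101,-4.9983)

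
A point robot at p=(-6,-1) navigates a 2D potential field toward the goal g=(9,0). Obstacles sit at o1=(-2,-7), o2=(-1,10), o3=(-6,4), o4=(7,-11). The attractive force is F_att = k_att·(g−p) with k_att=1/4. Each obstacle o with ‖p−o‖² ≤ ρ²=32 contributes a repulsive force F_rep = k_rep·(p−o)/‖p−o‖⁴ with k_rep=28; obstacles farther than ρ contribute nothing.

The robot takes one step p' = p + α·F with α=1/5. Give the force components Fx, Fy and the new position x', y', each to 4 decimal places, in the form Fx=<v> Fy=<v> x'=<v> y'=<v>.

Fx=3.7500 Fy=0.0260 x'=-5.2500 y'=-0.9948

F_att = 1/4·(g−p) = 1/4·(15,1) = (3.7500,0.2500)
o1: d²=52 > ρ²=32 → inactive
o2: d²=146 > ρ²=32 → inactive
o3: d²=25 ≤ ρ²=32; F_rep = 28·(0,-5)/25² = (0.0000,-0.2240)
o4: d²=269 > ρ²=32 → inactive
F = F_att + ΣF_rep = (3.7500,0.0260)
p' = p + 1/5·F = (-5.2500,-0.9948)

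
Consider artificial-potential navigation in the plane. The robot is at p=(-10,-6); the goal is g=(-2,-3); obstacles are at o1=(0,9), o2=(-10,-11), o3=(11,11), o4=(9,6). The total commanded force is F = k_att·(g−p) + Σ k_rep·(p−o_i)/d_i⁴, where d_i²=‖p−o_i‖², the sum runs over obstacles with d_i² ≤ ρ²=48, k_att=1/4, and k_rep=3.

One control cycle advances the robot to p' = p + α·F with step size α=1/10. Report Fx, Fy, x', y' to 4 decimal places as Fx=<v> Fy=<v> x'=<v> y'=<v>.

F_att = 1/4·(g−p) = 1/4·(8,3) = (2.0000,0.7500)
o1: d²=325 > ρ²=48 → inactive
o2: d²=25 ≤ ρ²=48; F_rep = 3·(0,5)/25² = (0.0000,0.0240)
o3: d²=730 > ρ²=48 → inactive
o4: d²=505 > ρ²=48 → inactive
F = F_att + ΣF_rep = (2.0000,0.7740)
p' = p + 1/10·F = (-9.8000,-5.9226)

Fx=2.0000 Fy=0.7740 x'=-9.8000 y'=-5.9226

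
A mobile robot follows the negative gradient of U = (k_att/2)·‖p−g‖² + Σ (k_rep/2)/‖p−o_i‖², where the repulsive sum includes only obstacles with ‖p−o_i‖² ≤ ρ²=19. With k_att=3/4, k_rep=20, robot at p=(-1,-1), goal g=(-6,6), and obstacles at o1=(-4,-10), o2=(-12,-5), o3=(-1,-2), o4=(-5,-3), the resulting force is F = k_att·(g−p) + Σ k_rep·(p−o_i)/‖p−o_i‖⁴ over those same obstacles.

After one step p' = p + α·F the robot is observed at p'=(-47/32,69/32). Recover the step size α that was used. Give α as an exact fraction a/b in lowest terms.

α = 1/8

F_att = 3/4·(g−p) = 3/4·(-5,7) = (-3.7500,5.2500)
o1: d²=90 > ρ²=19 → inactive
o2: d²=137 > ρ²=19 → inactive
o3: d²=1 ≤ ρ²=19; F_rep = 20·(0,1)/1² = (0.0000,20.0000)
o4: d²=20 > ρ²=19 → inactive
F = F_att + ΣF_rep = (-3.7500,25.2500)
Δp = p'−p = (-0.4688,3.1562); α = Δx/Fx = (-15/32) / (-15/4) = 1/8
check: Δy/Fy = (101/32) / (101/4) = 1/8 ✓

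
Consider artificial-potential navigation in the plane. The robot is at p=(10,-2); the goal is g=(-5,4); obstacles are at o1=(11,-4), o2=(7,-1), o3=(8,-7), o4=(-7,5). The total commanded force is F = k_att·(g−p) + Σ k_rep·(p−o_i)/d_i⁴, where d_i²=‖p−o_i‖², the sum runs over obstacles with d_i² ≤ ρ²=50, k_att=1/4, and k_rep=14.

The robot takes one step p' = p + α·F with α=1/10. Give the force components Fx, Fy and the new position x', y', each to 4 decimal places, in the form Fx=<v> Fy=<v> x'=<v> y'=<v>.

Fx=-3.8567 Fy=2.5632 x'=9.6143 y'=-1.7437

F_att = 1/4·(g−p) = 1/4·(-15,6) = (-3.7500,1.5000)
o1: d²=5 ≤ ρ²=50; F_rep = 14·(-1,2)/5² = (-0.5600,1.1200)
o2: d²=10 ≤ ρ²=50; F_rep = 14·(3,-1)/10² = (0.4200,-0.1400)
o3: d²=29 ≤ ρ²=50; F_rep = 14·(2,5)/29² = (0.0333,0.0832)
o4: d²=338 > ρ²=50 → inactive
F = F_att + ΣF_rep = (-3.8567,2.5632)
p' = p + 1/10·F = (9.6143,-1.7437)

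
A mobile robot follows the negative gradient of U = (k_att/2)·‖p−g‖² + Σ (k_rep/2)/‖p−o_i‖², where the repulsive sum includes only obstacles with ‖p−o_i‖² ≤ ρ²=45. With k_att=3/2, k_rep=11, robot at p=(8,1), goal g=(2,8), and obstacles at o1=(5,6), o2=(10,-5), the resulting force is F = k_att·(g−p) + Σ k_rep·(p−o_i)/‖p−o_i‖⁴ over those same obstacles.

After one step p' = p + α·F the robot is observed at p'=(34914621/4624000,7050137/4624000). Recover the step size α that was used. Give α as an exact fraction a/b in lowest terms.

α = 1/20

F_att = 3/2·(g−p) = 3/2·(-6,7) = (-9.0000,10.5000)
o1: d²=34 ≤ ρ²=45; F_rep = 11·(3,-5)/34² = (0.0285,-0.0476)
o2: d²=40 ≤ ρ²=45; F_rep = 11·(-2,6)/40² = (-0.0138,0.0413)
F = F_att + ΣF_rep = (-8.9852,10.4937)
Δp = p'−p = (-0.4493,0.5247); α = Δx/Fx = (-2077379/4624000) / (-2077379/231200) = 1/20
check: Δy/Fy = (2426137/4624000) / (2426137/231200) = 1/20 ✓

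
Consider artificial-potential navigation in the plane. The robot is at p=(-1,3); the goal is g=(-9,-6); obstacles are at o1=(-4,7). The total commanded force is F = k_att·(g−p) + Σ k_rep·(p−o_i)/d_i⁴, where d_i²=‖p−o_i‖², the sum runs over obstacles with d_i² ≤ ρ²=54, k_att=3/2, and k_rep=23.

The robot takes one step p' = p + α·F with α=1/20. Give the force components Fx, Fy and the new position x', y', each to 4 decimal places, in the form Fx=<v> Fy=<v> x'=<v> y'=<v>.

F_att = 3/2·(g−p) = 3/2·(-8,-9) = (-12.0000,-13.5000)
o1: d²=25 ≤ ρ²=54; F_rep = 23·(3,-4)/25² = (0.1104,-0.1472)
F = F_att + ΣF_rep = (-11.8896,-13.6472)
p' = p + 1/20·F = (-1.5945,2.3176)

Fx=-11.8896 Fy=-13.6472 x'=-1.5945 y'=2.3176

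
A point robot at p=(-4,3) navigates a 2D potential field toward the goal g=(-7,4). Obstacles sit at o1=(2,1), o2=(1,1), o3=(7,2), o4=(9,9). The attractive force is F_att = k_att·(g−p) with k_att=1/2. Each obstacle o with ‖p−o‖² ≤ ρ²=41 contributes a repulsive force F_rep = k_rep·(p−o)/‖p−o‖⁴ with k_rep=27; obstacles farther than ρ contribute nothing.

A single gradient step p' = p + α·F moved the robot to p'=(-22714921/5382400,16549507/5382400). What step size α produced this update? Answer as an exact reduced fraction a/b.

F_att = 1/2·(g−p) = 1/2·(-3,1) = (-1.5000,0.5000)
o1: d²=40 ≤ ρ²=41; F_rep = 27·(-6,2)/40² = (-0.1013,0.0338)
o2: d²=29 ≤ ρ²=41; F_rep = 27·(-5,2)/29² = (-0.1605,0.0642)
o3: d²=122 > ρ²=41 → inactive
o4: d²=205 > ρ²=41 → inactive
F = F_att + ΣF_rep = (-1.7618,0.5980)
Δp = p'−p = (-0.2202,0.0747); α = Δx/Fx = (-1185321/5382400) / (-1185321/672800) = 1/8
check: Δy/Fy = (402307/5382400) / (402307/672800) = 1/8 ✓

α = 1/8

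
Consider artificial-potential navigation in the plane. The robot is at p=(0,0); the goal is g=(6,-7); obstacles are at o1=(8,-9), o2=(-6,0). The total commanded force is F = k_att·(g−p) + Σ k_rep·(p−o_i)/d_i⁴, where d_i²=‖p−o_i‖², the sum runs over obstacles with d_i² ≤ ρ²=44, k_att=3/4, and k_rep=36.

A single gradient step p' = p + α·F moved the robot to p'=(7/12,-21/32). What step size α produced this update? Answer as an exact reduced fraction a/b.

F_att = 3/4·(g−p) = 3/4·(6,-7) = (4.5000,-5.2500)
o1: d²=145 > ρ²=44 → inactive
o2: d²=36 ≤ ρ²=44; F_rep = 36·(6,0)/36² = (0.1667,0.0000)
F = F_att + ΣF_rep = (4.6667,-5.2500)
Δp = p'−p = (0.5833,-0.6562); α = Δx/Fx = (7/12) / (14/3) = 1/8
check: Δy/Fy = (-21/32) / (-21/4) = 1/8 ✓

α = 1/8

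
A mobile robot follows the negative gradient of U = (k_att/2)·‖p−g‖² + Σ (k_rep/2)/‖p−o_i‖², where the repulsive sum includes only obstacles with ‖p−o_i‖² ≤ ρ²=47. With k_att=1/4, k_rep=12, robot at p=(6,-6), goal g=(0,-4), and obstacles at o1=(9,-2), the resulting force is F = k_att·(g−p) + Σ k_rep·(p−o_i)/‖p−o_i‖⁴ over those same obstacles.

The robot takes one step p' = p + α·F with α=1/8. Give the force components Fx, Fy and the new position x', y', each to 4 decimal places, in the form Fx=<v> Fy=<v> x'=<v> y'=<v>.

Fx=-1.5576 Fy=0.4232 x'=5.8053 y'=-5.9471

F_att = 1/4·(g−p) = 1/4·(-6,2) = (-1.5000,0.5000)
o1: d²=25 ≤ ρ²=47; F_rep = 12·(-3,-4)/25² = (-0.0576,-0.0768)
F = F_att + ΣF_rep = (-1.5576,0.4232)
p' = p + 1/8·F = (5.8053,-5.9471)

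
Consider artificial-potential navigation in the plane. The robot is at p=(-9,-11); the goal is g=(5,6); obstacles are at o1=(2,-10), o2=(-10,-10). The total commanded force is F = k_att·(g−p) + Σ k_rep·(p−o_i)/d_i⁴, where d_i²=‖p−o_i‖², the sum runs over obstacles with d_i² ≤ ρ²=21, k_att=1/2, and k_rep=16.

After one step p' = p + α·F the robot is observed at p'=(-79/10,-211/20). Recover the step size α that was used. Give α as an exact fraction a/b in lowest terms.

F_att = 1/2·(g−p) = 1/2·(14,17) = (7.0000,8.5000)
o1: d²=122 > ρ²=21 → inactive
o2: d²=2 ≤ ρ²=21; F_rep = 16·(1,-1)/2² = (4.0000,-4.0000)
F = F_att + ΣF_rep = (11.0000,4.5000)
Δp = p'−p = (1.1000,0.4500); α = Δx/Fx = (11/10) / (11) = 1/10
check: Δy/Fy = (9/20) / (9/2) = 1/10 ✓

α = 1/10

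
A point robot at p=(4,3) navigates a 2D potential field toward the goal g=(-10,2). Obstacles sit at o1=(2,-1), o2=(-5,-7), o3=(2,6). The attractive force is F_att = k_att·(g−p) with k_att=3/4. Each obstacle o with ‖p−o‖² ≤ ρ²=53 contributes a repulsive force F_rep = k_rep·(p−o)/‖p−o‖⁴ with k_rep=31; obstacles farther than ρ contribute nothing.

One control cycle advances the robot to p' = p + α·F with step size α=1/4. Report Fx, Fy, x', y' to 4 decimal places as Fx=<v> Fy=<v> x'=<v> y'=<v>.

Fx=-9.9781 Fy=-0.9903 x'=1.5055 y'=2.7524

F_att = 3/4·(g−p) = 3/4·(-14,-1) = (-10.5000,-0.7500)
o1: d²=20 ≤ ρ²=53; F_rep = 31·(2,4)/20² = (0.1550,0.3100)
o2: d²=181 > ρ²=53 → inactive
o3: d²=13 ≤ ρ²=53; F_rep = 31·(2,-3)/13² = (0.3669,-0.5503)
F = F_att + ΣF_rep = (-9.9781,-0.9903)
p' = p + 1/4·F = (1.5055,2.7524)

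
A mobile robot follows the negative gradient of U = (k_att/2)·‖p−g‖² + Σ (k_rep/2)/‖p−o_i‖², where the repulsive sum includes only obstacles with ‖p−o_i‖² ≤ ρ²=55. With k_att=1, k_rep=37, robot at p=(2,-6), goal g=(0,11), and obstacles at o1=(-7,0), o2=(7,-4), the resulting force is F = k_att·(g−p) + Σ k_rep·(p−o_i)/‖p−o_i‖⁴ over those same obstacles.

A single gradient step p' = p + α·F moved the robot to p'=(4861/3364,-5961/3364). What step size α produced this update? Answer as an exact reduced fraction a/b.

F_att = 1·(g−p) = 1·(-2,17) = (-2.0000,17.0000)
o1: d²=117 > ρ²=55 → inactive
o2: d²=29 ≤ ρ²=55; F_rep = 37·(-5,-2)/29² = (-0.2200,-0.0880)
F = F_att + ΣF_rep = (-2.2200,16.9120)
Δp = p'−p = (-0.5550,4.2280); α = Δx/Fx = (-1867/3364) / (-1867/841) = 1/4
check: Δy/Fy = (14223/3364) / (14223/841) = 1/4 ✓

α = 1/4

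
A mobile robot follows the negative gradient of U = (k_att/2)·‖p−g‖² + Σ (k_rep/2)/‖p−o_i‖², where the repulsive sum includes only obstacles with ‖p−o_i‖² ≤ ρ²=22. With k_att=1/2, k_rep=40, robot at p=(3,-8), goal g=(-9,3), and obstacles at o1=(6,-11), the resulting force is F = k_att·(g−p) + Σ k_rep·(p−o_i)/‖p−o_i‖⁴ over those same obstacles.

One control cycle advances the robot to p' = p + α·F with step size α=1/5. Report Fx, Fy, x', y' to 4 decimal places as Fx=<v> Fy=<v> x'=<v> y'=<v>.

Fx=-6.3704 Fy=5.8704 x'=1.7259 y'=-6.8259

F_att = 1/2·(g−p) = 1/2·(-12,11) = (-6.0000,5.5000)
o1: d²=18 ≤ ρ²=22; F_rep = 40·(-3,3)/18² = (-0.3704,0.3704)
F = F_att + ΣF_rep = (-6.3704,5.8704)
p' = p + 1/5·F = (1.7259,-6.8259)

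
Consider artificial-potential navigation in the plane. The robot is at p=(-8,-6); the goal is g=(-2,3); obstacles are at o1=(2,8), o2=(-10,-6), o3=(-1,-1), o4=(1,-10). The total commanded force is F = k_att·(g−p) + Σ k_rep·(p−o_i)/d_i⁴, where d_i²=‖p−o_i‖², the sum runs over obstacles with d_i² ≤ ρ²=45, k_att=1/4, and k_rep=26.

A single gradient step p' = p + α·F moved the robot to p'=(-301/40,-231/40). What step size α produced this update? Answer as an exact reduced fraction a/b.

α = 1/10

F_att = 1/4·(g−p) = 1/4·(6,9) = (1.5000,2.2500)
o1: d²=296 > ρ²=45 → inactive
o2: d²=4 ≤ ρ²=45; F_rep = 26·(2,0)/4² = (3.2500,0.0000)
o3: d²=74 > ρ²=45 → inactive
o4: d²=97 > ρ²=45 → inactive
F = F_att + ΣF_rep = (4.7500,2.2500)
Δp = p'−p = (0.4750,0.2250); α = Δx/Fx = (19/40) / (19/4) = 1/10
check: Δy/Fy = (9/40) / (9/4) = 1/10 ✓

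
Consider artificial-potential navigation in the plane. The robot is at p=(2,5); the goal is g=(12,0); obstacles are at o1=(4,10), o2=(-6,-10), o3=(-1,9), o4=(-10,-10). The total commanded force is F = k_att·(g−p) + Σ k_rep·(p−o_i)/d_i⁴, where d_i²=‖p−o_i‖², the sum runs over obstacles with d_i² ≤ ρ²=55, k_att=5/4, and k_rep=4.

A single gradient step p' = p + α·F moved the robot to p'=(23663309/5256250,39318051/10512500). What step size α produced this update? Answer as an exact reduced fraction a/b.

α = 1/5

F_att = 5/4·(g−p) = 5/4·(10,-5) = (12.5000,-6.2500)
o1: d²=29 ≤ ρ²=55; F_rep = 4·(-2,-5)/29² = (-0.0095,-0.0238)
o2: d²=289 > ρ²=55 → inactive
o3: d²=25 ≤ ρ²=55; F_rep = 4·(3,-4)/25² = (0.0192,-0.0256)
o4: d²=369 > ρ²=55 → inactive
F = F_att + ΣF_rep = (12.5097,-6.2994)
Δp = p'−p = (2.5019,-1.2599); α = Δx/Fx = (13150809/5256250) / (13150809/1051250) = 1/5
check: Δy/Fy = (-13244449/10512500) / (-13244449/2102500) = 1/5 ✓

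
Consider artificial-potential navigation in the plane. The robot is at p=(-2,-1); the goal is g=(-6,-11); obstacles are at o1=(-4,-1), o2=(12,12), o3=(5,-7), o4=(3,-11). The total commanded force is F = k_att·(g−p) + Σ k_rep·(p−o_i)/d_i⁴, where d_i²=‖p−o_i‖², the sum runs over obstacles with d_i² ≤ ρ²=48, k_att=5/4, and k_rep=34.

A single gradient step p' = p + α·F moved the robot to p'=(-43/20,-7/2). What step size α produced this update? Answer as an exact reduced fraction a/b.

F_att = 5/4·(g−p) = 5/4·(-4,-10) = (-5.0000,-12.5000)
o1: d²=4 ≤ ρ²=48; F_rep = 34·(2,0)/4² = (4.2500,0.0000)
o2: d²=365 > ρ²=48 → inactive
o3: d²=85 > ρ²=48 → inactive
o4: d²=125 > ρ²=48 → inactive
F = F_att + ΣF_rep = (-0.7500,-12.5000)
Δp = p'−p = (-0.1500,-2.5000); α = Δx/Fx = (-3/20) / (-3/4) = 1/5
check: Δy/Fy = (-5/2) / (-25/2) = 1/5 ✓

α = 1/5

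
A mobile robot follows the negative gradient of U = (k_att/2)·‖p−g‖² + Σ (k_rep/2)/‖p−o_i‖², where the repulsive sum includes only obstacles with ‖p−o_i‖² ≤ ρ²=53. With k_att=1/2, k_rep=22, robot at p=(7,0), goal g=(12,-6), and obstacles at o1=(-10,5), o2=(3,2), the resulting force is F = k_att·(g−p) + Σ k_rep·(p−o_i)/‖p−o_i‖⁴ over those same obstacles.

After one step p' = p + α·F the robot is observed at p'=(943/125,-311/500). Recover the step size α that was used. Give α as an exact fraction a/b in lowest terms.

F_att = 1/2·(g−p) = 1/2·(5,-6) = (2.5000,-3.0000)
o1: d²=314 > ρ²=53 → inactive
o2: d²=20 ≤ ρ²=53; F_rep = 22·(4,-2)/20² = (0.2200,-0.1100)
F = F_att + ΣF_rep = (2.7200,-3.1100)
Δp = p'−p = (0.5440,-0.6220); α = Δx/Fx = (68/125) / (68/25) = 1/5
check: Δy/Fy = (-311/500) / (-311/100) = 1/5 ✓

α = 1/5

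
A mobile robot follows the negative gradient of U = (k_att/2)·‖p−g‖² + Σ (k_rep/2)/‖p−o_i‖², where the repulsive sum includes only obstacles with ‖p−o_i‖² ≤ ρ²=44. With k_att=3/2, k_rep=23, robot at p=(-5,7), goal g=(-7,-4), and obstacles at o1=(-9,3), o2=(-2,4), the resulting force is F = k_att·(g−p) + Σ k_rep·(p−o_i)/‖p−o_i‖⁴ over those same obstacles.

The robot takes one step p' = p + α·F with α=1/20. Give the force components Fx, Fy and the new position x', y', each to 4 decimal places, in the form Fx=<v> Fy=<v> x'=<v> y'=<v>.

Fx=-3.1231 Fy=-16.1972 x'=-5.1562 y'=6.1901

F_att = 3/2·(g−p) = 3/2·(-2,-11) = (-3.0000,-16.5000)
o1: d²=32 ≤ ρ²=44; F_rep = 23·(4,4)/32² = (0.0898,0.0898)
o2: d²=18 ≤ ρ²=44; F_rep = 23·(-3,3)/18² = (-0.2130,0.2130)
F = F_att + ΣF_rep = (-3.1231,-16.1972)
p' = p + 1/20·F = (-5.1562,6.1901)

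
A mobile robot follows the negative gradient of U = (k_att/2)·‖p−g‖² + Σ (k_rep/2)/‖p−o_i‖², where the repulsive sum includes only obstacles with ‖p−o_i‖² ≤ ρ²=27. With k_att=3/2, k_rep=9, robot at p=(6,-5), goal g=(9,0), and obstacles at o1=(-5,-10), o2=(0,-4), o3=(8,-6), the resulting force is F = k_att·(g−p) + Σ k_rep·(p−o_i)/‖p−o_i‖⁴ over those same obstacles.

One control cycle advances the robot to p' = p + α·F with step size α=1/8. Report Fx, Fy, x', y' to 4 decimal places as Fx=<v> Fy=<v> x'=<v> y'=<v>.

Fx=3.7800 Fy=7.8600 x'=6.4725 y'=-4.0175

F_att = 3/2·(g−p) = 3/2·(3,5) = (4.5000,7.5000)
o1: d²=146 > ρ²=27 → inactive
o2: d²=37 > ρ²=27 → inactive
o3: d²=5 ≤ ρ²=27; F_rep = 9·(-2,1)/5² = (-0.7200,0.3600)
F = F_att + ΣF_rep = (3.7800,7.8600)
p' = p + 1/8·F = (6.4725,-4.0175)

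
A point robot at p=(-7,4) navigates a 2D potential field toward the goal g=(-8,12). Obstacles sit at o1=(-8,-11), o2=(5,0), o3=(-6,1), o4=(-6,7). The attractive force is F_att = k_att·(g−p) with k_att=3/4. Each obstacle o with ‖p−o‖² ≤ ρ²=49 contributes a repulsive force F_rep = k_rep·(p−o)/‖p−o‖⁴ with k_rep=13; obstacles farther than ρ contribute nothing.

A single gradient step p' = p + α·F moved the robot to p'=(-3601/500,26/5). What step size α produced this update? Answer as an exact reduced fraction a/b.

F_att = 3/4·(g−p) = 3/4·(-1,8) = (-0.7500,6.0000)
o1: d²=226 > ρ²=49 → inactive
o2: d²=160 > ρ²=49 → inactive
o3: d²=10 ≤ ρ²=49; F_rep = 13·(-1,3)/10² = (-0.1300,0.3900)
o4: d²=10 ≤ ρ²=49; F_rep = 13·(-1,-3)/10² = (-0.1300,-0.3900)
F = F_att + ΣF_rep = (-1.0100,6.0000)
Δp = p'−p = (-0.2020,1.2000); α = Δx/Fx = (-101/500) / (-101/100) = 1/5
check: Δy/Fy = (6/5) / (6) = 1/5 ✓

α = 1/5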